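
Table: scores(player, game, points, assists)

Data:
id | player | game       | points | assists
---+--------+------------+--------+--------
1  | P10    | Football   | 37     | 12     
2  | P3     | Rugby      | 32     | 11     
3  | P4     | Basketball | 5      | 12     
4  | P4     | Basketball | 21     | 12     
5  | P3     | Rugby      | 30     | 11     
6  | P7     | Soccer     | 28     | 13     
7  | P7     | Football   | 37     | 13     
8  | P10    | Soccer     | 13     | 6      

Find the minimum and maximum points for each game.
SELECT game, MIN(points), MAX(points)
FROM scores
GROUP BY game

Result:
  Basketball: min=5, max=21
  Football: min=37, max=37
  Rugby: min=30, max=32
  Soccer: min=13, max=28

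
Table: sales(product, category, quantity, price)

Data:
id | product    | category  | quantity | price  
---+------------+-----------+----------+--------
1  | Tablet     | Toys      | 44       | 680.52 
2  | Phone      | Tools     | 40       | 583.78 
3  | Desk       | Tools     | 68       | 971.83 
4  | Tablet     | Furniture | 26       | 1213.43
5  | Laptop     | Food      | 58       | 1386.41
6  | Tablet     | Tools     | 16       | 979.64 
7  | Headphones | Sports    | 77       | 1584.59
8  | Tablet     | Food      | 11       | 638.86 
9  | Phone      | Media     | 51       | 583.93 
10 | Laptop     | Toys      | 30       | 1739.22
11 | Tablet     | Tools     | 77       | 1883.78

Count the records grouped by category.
SELECT category, COUNT(*) as count
FROM sales
GROUP BY category

Result:
  Food: 2
  Furniture: 1
  Media: 1
  Sports: 1
  Tools: 4
  Toys: 2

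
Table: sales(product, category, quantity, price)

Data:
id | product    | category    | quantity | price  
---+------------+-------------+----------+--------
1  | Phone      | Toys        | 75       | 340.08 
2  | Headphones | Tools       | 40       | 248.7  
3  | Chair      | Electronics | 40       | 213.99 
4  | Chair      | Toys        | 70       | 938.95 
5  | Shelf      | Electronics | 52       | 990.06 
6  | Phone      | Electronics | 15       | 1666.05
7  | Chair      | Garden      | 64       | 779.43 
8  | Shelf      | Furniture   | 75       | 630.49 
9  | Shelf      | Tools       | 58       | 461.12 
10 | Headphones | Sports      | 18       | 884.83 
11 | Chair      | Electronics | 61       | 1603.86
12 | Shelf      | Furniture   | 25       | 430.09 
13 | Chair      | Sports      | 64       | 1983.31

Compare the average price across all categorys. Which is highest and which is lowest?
SELECT category, AVG(price)
FROM sales
GROUP BY category
ORDER BY AVG(price)

All groups:
  Tools: 354.91
  Furniture: 530.29
  Toys: 639.52
  Garden: 779.43
  Electronics: 1118.49
  Sports: 1434.07

Highest: Sports (1434.07)
Lowest: Tools (354.91)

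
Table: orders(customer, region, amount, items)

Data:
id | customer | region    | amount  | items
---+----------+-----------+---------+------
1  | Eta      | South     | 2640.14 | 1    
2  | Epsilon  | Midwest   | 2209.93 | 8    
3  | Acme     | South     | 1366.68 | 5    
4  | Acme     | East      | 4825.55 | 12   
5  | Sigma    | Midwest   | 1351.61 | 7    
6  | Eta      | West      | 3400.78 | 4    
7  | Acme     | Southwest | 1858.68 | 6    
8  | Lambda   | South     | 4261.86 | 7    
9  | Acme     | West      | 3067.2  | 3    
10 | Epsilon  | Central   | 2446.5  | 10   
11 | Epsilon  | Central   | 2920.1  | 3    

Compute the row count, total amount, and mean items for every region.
SELECT region,
       COUNT(*) as cnt,
       SUM(amount) as total_amount,
       AVG(items) as avg_items
FROM orders
GROUP BY region

Result:
  Central: 2 records, 5366.60 total amount, 6.50 avg items
  East: 1 records, 4825.55 total amount, 12.00 avg items
  Midwest: 2 records, 3561.54 total amount, 7.50 avg items
  South: 3 records, 8268.68 total amount, 4.33 avg items
  Southwest: 1 records, 1858.68 total amount, 6.00 avg items
  West: 2 records, 6467.98 total amount, 3.50 avg items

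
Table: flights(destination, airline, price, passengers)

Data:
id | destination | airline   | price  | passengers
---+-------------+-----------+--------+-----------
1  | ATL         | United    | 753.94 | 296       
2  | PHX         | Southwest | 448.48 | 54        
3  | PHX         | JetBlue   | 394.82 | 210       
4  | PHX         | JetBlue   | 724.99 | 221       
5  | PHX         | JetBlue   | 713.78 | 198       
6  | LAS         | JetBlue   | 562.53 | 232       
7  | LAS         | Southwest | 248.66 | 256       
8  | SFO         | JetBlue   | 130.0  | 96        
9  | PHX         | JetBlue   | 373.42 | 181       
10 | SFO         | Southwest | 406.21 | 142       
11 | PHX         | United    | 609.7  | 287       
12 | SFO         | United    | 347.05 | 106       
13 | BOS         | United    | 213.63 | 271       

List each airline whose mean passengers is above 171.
SELECT airline, AVG(passengers)
FROM flights
GROUP BY airline
HAVING AVG(passengers) > 171

Result:
  JetBlue: avg=189.67
  United: avg=240.00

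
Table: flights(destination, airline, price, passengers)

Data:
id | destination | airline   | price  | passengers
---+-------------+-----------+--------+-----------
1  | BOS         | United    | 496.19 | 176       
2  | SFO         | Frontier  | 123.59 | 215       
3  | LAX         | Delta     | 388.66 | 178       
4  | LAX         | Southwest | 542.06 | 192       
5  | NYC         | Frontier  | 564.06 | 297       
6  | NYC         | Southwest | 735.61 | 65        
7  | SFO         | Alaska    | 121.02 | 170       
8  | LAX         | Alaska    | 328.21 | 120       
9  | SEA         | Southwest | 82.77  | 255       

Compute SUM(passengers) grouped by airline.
SELECT airline, SUM(passengers) as result
FROM flights
GROUP BY airline

Result:
  Alaska: 290
  Delta: 178
  Frontier: 512
  Southwest: 512
  United: 176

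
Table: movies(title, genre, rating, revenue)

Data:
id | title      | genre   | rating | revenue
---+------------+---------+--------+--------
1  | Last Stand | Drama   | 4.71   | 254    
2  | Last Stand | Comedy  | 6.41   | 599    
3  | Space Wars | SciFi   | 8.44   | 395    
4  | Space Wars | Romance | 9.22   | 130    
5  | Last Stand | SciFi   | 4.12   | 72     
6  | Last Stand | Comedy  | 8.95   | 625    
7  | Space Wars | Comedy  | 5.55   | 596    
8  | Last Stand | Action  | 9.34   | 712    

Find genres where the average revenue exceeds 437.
SELECT genre, AVG(revenue)
FROM movies
GROUP BY genre
HAVING AVG(revenue) > 437

Result:
  Action: avg=712.00
  Comedy: avg=606.67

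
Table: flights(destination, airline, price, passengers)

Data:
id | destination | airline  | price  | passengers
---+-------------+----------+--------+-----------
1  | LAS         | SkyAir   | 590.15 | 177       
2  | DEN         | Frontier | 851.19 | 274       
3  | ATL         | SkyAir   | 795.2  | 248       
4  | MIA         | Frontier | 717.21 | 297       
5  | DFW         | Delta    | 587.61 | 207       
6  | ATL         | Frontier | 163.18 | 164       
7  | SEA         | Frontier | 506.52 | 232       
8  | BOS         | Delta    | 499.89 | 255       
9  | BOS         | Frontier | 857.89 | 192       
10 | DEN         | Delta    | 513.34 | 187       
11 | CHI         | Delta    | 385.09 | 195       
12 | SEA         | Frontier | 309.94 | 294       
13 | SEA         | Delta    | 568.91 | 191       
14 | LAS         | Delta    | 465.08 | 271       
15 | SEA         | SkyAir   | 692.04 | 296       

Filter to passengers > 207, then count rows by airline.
SELECT airline, COUNT(*)
FROM flights
WHERE passengers > 207
GROUP BY airline

Note: WHERE filters rows before grouping.

Result:
  Delta: 2
  Frontier: 4
  SkyAir: 2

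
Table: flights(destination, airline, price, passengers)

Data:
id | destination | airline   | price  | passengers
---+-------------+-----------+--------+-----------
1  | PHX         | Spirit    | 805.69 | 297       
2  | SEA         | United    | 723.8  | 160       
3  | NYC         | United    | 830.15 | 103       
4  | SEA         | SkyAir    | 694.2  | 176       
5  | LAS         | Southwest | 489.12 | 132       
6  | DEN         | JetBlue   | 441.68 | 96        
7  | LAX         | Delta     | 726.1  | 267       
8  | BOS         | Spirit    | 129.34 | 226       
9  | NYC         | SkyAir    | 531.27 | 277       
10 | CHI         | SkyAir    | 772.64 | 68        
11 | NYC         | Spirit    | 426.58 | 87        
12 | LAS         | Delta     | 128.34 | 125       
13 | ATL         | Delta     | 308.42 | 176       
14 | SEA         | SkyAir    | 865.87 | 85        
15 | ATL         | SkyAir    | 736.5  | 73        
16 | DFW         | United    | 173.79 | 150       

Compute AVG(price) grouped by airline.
SELECT airline, AVG(price) as result
FROM flights
GROUP BY airline

Result:
  Delta: 387.62
  JetBlue: 441.68
  SkyAir: 720.10
  Southwest: 489.12
  Spirit: 453.87
  United: 575.91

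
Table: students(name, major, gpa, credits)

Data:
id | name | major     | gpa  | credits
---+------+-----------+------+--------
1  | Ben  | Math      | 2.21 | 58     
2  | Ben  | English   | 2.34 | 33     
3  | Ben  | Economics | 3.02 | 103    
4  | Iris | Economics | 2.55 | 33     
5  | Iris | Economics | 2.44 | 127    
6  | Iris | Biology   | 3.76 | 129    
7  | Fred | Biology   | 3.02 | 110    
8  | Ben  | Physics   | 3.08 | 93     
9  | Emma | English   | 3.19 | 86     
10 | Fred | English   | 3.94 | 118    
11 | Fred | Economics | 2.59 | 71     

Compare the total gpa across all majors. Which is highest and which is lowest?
SELECT major, SUM(gpa)
FROM students
GROUP BY major
ORDER BY SUM(gpa)

All groups:
  Math: 2.21
  Physics: 3.08
  Biology: 6.78
  English: 9.47
  Economics: 10.60

Highest: Economics (10.60)
Lowest: Math (2.21)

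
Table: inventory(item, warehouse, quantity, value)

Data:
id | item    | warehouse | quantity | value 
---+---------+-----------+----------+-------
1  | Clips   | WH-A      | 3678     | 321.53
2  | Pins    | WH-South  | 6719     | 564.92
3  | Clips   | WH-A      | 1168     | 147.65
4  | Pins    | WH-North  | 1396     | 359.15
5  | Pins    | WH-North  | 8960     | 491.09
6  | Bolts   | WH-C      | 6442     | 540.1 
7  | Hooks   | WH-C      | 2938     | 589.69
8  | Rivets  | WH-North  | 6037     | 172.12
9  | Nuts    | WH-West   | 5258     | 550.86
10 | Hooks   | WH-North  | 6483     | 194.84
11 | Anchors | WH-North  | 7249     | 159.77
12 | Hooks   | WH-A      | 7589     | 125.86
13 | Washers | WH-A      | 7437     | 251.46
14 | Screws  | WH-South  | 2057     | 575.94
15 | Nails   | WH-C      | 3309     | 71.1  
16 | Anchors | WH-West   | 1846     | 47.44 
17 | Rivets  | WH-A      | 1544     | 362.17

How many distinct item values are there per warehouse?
SELECT warehouse, COUNT(DISTINCT item)
FROM inventory
GROUP BY warehouse

Result:
  WH-A: 4 distinct
  WH-C: 3 distinct
  WH-North: 4 distinct
  WH-South: 2 distinct
  WH-West: 2 distinct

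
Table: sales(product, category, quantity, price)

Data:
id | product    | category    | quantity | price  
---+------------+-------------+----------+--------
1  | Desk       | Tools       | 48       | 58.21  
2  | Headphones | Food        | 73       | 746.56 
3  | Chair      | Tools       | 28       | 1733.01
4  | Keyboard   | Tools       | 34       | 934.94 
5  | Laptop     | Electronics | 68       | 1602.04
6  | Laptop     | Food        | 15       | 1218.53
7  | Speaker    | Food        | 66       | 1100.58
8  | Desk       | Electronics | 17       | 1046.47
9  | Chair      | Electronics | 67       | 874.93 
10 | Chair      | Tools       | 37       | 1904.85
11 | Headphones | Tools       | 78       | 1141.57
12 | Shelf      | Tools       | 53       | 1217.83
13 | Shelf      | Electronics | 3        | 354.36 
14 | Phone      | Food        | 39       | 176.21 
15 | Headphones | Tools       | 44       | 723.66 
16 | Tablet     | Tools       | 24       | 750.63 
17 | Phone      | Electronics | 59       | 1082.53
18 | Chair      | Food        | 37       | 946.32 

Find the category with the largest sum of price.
SELECT category, SUM(price) as val
FROM sales
GROUP BY category
ORDER BY val DESC
LIMIT 1

Result: Tools with sum(price) = 8464.70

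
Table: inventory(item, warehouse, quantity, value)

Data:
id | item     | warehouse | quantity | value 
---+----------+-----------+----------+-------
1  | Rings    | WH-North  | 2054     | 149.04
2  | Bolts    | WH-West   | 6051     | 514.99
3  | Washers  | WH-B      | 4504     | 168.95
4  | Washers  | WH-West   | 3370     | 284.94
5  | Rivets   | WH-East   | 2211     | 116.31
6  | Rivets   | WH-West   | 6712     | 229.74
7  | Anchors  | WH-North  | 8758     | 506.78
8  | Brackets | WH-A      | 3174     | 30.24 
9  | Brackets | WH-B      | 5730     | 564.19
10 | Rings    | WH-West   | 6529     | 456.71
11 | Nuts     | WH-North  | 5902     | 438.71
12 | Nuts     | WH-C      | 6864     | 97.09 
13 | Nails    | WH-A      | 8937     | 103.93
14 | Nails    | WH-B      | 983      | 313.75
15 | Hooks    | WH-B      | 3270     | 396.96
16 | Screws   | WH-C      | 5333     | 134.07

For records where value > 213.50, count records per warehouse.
SELECT warehouse, COUNT(*)
FROM inventory
WHERE value > 213.50
GROUP BY warehouse

Note: WHERE filters rows before grouping.

Result:
  WH-B: 3
  WH-North: 2
  WH-West: 4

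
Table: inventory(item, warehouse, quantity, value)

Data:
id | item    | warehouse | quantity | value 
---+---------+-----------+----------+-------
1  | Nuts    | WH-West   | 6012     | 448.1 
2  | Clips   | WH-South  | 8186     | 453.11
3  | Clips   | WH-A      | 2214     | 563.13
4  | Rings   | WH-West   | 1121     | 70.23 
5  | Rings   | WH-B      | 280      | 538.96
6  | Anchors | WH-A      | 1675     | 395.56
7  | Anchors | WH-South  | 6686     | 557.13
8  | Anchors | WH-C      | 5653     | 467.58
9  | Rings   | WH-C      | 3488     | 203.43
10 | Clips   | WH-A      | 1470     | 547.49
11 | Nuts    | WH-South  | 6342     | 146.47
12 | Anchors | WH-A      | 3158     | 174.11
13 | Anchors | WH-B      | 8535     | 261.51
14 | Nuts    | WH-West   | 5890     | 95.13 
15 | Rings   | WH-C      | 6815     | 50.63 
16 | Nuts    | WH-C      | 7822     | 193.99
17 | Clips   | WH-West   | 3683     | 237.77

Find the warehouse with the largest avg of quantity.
SELECT warehouse, AVG(quantity) as val
FROM inventory
GROUP BY warehouse
ORDER BY val DESC
LIMIT 1

Result: WH-South with avg(quantity) = 7071.33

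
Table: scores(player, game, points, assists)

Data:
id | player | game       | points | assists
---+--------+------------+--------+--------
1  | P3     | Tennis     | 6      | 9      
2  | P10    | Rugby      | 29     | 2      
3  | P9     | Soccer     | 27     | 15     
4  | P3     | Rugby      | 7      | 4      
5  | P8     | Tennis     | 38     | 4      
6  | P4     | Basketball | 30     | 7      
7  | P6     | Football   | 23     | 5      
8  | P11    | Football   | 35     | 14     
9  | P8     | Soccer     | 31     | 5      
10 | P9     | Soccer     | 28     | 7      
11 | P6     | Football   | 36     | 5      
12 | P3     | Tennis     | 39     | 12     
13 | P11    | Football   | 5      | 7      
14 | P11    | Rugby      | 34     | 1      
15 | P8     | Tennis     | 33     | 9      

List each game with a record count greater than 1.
SELECT game, COUNT(*) as cnt
FROM scores
GROUP BY game
HAVING COUNT(*) > 1

Result:
  Football: 4
  Rugby: 3
  Soccer: 3
  Tennis: 4

Note: HAVING filters groups after aggregation, WHERE filters rows before.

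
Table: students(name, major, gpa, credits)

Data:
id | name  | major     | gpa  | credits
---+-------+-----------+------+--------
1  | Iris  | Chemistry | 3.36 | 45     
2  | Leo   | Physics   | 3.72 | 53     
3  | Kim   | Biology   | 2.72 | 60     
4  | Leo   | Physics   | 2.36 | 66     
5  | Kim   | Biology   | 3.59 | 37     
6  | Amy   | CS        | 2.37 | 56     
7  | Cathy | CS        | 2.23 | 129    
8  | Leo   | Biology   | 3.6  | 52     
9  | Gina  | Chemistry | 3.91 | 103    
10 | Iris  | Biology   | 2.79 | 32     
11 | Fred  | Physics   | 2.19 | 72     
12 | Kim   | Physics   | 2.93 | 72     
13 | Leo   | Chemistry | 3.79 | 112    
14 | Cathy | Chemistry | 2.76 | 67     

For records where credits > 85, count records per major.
SELECT major, COUNT(*)
FROM students
WHERE credits > 85
GROUP BY major

Note: WHERE filters rows before grouping.

Result:
  CS: 1
  Chemistry: 2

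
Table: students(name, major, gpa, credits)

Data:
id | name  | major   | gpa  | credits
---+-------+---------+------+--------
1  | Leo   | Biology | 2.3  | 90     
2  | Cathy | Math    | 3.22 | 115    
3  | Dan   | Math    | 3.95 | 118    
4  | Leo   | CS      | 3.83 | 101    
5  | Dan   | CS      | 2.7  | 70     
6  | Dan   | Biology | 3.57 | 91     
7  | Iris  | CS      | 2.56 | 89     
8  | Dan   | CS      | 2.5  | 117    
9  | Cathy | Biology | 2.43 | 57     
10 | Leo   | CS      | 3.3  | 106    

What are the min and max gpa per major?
SELECT major, MIN(gpa), MAX(gpa)
FROM students
GROUP BY major

Result:
  Biology: min=2.30, max=3.57
  CS: min=2.50, max=3.83
  Math: min=3.22, max=3.95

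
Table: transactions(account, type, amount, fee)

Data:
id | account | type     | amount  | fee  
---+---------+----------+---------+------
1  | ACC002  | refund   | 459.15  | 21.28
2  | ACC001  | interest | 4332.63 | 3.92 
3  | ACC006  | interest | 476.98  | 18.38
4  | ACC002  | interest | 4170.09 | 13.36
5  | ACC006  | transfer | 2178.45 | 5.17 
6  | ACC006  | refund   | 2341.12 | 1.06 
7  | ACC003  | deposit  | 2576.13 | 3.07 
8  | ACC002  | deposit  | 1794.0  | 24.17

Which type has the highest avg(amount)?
SELECT type, AVG(amount) as val
FROM transactions
GROUP BY type
ORDER BY val DESC
LIMIT 1

Result: interest with avg(amount) = 2993.23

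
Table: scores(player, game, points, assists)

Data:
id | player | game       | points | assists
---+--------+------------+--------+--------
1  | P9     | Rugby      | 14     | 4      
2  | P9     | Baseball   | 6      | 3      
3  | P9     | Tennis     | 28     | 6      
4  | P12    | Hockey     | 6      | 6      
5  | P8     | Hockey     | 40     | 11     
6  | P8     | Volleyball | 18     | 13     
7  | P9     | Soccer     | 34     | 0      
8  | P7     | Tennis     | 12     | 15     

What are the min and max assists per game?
SELECT game, MIN(assists), MAX(assists)
FROM scores
GROUP BY game

Result:
  Baseball: min=3, max=3
  Hockey: min=6, max=11
  Rugby: min=4, max=4
  Soccer: min=0, max=0
  Tennis: min=6, max=15
  Volleyball: min=13, max=13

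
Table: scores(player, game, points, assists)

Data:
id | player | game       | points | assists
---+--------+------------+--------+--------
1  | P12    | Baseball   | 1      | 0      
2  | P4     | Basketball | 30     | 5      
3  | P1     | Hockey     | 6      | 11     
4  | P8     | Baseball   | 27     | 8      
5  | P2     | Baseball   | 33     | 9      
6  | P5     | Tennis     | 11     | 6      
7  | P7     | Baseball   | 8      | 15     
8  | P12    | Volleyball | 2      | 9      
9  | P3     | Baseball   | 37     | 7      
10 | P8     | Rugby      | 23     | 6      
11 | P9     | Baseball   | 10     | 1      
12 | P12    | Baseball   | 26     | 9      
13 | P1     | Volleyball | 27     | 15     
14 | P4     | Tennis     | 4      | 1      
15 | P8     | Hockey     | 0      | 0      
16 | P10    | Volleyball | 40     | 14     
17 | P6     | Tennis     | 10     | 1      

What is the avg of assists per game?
SELECT game, AVG(assists) as result
FROM scores
GROUP BY game

Result:
  Baseball: 7.00
  Basketball: 5.00
  Hockey: 5.50
  Rugby: 6.00
  Tennis: 2.67
  Volleyball: 12.67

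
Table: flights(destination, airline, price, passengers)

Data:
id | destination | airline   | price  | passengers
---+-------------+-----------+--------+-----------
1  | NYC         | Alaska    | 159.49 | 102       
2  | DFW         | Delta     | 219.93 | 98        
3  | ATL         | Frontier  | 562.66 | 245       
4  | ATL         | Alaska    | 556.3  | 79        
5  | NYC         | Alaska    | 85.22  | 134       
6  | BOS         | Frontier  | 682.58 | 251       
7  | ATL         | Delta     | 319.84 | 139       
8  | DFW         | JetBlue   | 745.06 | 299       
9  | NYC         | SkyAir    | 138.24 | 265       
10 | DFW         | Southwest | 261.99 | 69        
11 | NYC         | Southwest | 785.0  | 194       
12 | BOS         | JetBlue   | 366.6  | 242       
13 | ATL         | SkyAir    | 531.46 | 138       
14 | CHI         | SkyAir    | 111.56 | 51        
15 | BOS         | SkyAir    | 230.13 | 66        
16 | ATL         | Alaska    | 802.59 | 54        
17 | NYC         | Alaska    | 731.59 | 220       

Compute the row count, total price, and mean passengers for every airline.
SELECT airline,
       COUNT(*) as cnt,
       SUM(price) as total_price,
       AVG(passengers) as avg_passengers
FROM flights
GROUP BY airline

Result:
  Alaska: 5 records, 2335.19 total price, 117.80 avg passengers
  Delta: 2 records, 539.77 total price, 118.50 avg passengers
  Frontier: 2 records, 1245.24 total price, 248.00 avg passengers
  JetBlue: 2 records, 1111.66 total price, 270.50 avg passengers
  SkyAir: 4 records, 1011.39 total price, 130.00 avg passengers
  Southwest: 2 records, 1046.99 total price, 131.50 avg passengers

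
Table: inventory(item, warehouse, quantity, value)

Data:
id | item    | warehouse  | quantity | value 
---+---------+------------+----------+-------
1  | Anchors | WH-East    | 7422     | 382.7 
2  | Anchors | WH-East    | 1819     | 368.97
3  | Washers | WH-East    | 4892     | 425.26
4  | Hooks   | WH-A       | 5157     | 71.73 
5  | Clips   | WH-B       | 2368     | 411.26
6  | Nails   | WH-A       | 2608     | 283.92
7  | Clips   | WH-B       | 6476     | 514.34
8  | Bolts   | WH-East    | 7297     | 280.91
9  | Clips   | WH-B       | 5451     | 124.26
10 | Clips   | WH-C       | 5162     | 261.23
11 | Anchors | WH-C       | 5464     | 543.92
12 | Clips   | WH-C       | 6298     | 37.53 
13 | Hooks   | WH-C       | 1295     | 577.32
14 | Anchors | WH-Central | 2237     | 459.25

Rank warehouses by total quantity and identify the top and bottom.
SELECT warehouse, SUM(quantity)
FROM inventory
GROUP BY warehouse
ORDER BY SUM(quantity)

All groups:
  WH-Central: 2237
  WH-A: 7765
  WH-B: 14295
  WH-C: 18219
  WH-East: 21430

Highest: WH-East (21430)
Lowest: WH-Central (2237)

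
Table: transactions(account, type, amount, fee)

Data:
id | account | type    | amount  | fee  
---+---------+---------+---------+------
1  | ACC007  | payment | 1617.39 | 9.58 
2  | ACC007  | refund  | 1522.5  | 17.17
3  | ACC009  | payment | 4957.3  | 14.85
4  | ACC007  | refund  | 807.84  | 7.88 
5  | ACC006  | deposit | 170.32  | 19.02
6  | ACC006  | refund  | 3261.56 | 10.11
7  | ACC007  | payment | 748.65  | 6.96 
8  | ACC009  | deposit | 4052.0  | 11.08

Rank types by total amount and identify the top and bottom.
SELECT type, SUM(amount)
FROM transactions
GROUP BY type
ORDER BY SUM(amount)

All groups:
  deposit: 4222.32
  refund: 5591.90
  payment: 7323.34

Highest: payment (7323.34)
Lowest: deposit (4222.32)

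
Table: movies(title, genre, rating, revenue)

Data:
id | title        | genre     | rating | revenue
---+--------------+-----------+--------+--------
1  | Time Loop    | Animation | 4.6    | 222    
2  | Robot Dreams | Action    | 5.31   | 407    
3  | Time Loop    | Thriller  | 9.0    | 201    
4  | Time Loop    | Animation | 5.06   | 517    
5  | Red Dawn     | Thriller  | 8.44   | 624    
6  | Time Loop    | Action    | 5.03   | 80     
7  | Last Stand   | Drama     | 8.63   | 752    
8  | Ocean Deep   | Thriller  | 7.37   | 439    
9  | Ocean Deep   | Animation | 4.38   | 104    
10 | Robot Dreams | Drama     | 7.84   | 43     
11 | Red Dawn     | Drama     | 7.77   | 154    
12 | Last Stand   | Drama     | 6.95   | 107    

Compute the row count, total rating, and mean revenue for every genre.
SELECT genre,
       COUNT(*) as cnt,
       SUM(rating) as total_rating,
       AVG(revenue) as avg_revenue
FROM movies
GROUP BY genre

Result:
  Action: 2 records, 10.34 total rating, 243.50 avg revenue
  Animation: 3 records, 14.04 total rating, 281.00 avg revenue
  Drama: 4 records, 31.19 total rating, 264.00 avg revenue
  Thriller: 3 records, 24.81 total rating, 421.33 avg revenue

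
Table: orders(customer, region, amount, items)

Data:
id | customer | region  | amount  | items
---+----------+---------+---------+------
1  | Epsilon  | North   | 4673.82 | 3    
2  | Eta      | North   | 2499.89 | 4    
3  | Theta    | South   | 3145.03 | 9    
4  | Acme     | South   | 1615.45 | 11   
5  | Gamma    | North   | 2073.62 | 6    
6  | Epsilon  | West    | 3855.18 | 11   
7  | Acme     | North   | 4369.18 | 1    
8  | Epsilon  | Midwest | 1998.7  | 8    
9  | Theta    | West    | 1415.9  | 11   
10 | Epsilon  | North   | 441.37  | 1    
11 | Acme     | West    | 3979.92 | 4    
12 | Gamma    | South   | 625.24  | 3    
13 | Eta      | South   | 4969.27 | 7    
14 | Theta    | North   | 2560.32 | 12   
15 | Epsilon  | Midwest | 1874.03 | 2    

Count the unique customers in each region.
SELECT region, COUNT(DISTINCT customer)
FROM orders
GROUP BY region

Result:
  Midwest: 1 distinct
  North: 5 distinct
  South: 4 distinct
  West: 3 distinct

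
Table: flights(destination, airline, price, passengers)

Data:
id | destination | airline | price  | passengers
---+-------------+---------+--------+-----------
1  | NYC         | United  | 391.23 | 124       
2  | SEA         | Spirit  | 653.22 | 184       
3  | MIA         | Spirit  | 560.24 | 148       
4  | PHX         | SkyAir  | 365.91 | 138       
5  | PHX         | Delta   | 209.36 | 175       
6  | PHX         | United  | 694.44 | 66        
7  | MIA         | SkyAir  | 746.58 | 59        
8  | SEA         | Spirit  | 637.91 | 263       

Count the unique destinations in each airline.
SELECT airline, COUNT(DISTINCT destination)
FROM flights
GROUP BY airline

Result:
  Delta: 1 distinct
  SkyAir: 2 distinct
  Spirit: 2 distinct
  United: 2 distinct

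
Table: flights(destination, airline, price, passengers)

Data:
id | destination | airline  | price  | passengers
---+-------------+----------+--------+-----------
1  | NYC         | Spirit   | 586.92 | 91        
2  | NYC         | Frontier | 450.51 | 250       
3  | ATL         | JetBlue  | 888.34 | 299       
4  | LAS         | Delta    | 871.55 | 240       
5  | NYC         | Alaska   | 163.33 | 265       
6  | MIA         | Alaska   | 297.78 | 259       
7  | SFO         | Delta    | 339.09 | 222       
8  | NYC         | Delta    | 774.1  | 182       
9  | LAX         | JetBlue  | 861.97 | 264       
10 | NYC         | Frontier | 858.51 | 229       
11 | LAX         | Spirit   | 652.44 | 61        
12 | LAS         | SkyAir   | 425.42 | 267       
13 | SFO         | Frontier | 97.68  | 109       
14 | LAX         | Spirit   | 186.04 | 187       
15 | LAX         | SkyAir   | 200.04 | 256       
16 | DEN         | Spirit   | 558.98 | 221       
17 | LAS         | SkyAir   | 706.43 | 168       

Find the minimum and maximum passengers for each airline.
SELECT airline, MIN(passengers), MAX(passengers)
FROM flights
GROUP BY airline

Result:
  Alaska: min=259, max=265
  Delta: min=182, max=240
  Frontier: min=109, max=250
  JetBlue: min=264, max=299
  SkyAir: min=168, max=267
  Spirit: min=61, max=221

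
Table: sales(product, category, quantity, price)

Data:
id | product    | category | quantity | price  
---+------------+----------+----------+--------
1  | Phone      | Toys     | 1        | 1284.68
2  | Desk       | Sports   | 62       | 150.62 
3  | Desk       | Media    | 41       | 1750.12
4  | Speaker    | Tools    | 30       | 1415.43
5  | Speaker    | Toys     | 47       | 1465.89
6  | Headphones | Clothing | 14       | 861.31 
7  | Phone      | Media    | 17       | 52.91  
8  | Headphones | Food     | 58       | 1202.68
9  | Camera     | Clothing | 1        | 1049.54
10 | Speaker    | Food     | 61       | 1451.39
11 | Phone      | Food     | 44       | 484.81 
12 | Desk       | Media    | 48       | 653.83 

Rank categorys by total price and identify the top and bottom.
SELECT category, SUM(price)
FROM sales
GROUP BY category
ORDER BY SUM(price)

All groups:
  Sports: 150.62
  Tools: 1415.43
  Clothing: 1910.85
  Media: 2456.86
  Toys: 2750.57
  Food: 3138.88

Highest: Food (3138.88)
Lowest: Sports (150.62)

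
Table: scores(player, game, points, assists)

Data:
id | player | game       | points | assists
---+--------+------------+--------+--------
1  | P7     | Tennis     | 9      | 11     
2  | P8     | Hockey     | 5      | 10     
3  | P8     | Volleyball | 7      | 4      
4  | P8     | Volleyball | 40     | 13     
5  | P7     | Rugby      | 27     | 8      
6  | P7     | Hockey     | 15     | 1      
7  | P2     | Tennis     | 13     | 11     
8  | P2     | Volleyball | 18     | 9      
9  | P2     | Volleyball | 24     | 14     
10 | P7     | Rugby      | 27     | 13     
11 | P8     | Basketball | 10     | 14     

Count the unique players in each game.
SELECT game, COUNT(DISTINCT player)
FROM scores
GROUP BY game

Result:
  Basketball: 1 distinct
  Hockey: 2 distinct
  Rugby: 1 distinct
  Tennis: 2 distinct
  Volleyball: 2 distinct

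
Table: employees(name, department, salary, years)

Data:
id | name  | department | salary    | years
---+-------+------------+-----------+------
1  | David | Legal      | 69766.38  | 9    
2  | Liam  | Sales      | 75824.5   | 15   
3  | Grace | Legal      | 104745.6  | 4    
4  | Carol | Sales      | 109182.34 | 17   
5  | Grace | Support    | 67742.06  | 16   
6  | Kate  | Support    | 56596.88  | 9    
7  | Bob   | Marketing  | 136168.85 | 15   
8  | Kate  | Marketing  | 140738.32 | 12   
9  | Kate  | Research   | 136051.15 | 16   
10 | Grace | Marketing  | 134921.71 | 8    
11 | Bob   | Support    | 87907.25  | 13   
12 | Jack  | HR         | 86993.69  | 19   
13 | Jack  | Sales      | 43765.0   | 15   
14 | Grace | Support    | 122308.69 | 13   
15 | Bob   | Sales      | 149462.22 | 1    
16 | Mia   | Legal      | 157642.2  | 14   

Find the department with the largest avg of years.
SELECT department, AVG(years) as val
FROM employees
GROUP BY department
ORDER BY val DESC
LIMIT 1

Result: HR with avg(years) = 19.00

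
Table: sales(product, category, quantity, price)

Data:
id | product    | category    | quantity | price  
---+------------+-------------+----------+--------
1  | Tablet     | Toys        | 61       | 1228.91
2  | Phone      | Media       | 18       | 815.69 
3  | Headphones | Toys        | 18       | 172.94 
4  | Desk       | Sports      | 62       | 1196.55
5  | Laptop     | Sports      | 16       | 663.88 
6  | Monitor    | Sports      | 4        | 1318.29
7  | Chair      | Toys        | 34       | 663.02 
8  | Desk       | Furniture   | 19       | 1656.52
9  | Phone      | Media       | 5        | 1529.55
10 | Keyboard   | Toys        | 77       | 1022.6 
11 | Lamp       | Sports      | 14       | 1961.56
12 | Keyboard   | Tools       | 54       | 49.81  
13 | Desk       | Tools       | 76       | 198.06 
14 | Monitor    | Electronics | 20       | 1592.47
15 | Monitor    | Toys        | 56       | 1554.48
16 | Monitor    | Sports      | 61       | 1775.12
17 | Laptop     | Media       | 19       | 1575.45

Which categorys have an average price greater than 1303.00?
SELECT category, AVG(price)
FROM sales
GROUP BY category
HAVING AVG(price) > 1303.00

Result:
  Electronics: avg=1592.47
  Furniture: avg=1656.52
  Media: avg=1306.90
  Sports: avg=1383.08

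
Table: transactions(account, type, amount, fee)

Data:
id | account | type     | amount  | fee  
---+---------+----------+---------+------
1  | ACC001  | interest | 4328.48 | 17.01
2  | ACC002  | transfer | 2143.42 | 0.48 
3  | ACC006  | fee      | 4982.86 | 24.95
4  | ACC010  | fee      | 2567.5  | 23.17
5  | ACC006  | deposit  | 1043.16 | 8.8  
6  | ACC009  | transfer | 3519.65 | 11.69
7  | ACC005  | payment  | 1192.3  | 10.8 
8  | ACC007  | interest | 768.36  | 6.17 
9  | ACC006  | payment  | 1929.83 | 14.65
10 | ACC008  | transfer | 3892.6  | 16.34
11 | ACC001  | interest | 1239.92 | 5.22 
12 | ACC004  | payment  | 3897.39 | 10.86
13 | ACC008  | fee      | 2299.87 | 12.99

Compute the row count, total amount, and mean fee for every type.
SELECT type,
       COUNT(*) as cnt,
       SUM(amount) as total_amount,
       AVG(fee) as avg_fee
FROM transactions
GROUP BY type

Result:
  deposit: 1 records, 1043.16 total amount, 8.80 avg fee
  fee: 3 records, 9850.23 total amount, 20.37 avg fee
  interest: 3 records, 6336.76 total amount, 9.47 avg fee
  payment: 3 records, 7019.52 total amount, 12.10 avg fee
  transfer: 3 records, 9555.67 total amount, 9.50 avg fee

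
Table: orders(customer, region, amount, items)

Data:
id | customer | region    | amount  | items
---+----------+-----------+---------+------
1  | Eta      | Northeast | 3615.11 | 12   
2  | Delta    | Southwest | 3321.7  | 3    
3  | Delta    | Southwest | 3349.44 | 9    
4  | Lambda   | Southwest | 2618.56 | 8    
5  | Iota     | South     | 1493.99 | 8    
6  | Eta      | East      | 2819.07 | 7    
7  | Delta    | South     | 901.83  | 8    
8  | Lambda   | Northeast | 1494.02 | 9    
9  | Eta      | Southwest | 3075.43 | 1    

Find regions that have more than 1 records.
SELECT region, COUNT(*) as cnt
FROM orders
GROUP BY region
HAVING COUNT(*) > 1

Result:
  Northeast: 2
  South: 2
  Southwest: 4

Note: HAVING filters groups after aggregation, WHERE filters rows before.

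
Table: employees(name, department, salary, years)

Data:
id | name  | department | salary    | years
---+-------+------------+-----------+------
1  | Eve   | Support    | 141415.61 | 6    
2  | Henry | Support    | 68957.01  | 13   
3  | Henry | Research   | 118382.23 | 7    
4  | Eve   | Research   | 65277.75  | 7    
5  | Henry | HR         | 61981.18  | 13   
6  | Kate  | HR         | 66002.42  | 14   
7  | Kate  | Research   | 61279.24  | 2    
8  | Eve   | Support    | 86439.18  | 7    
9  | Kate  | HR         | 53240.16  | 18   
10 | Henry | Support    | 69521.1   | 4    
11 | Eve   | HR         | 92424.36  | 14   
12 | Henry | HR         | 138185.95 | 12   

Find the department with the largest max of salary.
SELECT department, MAX(salary) as val
FROM employees
GROUP BY department
ORDER BY val DESC
LIMIT 1

Result: Support with max(salary) = 141415.61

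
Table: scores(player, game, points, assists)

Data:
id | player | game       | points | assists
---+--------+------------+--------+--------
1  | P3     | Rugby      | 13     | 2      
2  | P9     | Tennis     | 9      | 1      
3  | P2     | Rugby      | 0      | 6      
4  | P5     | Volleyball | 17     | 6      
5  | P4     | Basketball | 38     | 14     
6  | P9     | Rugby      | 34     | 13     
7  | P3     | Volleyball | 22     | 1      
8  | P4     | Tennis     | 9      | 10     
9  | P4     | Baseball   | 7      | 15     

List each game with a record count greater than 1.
SELECT game, COUNT(*) as cnt
FROM scores
GROUP BY game
HAVING COUNT(*) > 1

Result:
  Rugby: 3
  Tennis: 2
  Volleyball: 2

Note: HAVING filters groups after aggregation, WHERE filters rows before.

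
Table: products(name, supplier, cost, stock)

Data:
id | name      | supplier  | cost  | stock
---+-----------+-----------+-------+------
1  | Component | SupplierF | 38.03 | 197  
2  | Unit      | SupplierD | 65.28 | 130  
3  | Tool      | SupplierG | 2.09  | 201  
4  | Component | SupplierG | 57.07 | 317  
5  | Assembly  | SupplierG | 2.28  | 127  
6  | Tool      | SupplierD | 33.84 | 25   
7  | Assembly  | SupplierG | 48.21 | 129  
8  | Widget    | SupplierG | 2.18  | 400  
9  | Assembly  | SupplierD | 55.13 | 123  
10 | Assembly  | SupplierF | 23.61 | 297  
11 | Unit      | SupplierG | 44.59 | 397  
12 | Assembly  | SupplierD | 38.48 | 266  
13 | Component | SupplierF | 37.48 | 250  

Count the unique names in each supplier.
SELECT supplier, COUNT(DISTINCT name)
FROM products
GROUP BY supplier

Result:
  SupplierD: 3 distinct
  SupplierF: 2 distinct
  SupplierG: 5 distinct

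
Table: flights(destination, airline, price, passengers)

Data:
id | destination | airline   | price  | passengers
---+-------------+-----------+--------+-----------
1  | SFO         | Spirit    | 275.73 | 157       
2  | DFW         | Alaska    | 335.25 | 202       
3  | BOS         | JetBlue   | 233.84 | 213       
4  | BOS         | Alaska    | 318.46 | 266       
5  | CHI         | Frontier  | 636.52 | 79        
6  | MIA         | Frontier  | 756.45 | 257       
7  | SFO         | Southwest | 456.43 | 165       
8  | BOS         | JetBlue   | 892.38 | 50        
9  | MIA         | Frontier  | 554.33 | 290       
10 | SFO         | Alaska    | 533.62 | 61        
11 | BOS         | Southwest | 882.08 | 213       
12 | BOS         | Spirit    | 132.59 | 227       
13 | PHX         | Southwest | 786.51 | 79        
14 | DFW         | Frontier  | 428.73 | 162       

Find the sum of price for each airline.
SELECT airline, SUM(price) as result
FROM flights
GROUP BY airline

Result:
  Alaska: 1187.33
  Frontier: 2376.03
  JetBlue: 1126.22
  Southwest: 2125.02
  Spirit: 408.32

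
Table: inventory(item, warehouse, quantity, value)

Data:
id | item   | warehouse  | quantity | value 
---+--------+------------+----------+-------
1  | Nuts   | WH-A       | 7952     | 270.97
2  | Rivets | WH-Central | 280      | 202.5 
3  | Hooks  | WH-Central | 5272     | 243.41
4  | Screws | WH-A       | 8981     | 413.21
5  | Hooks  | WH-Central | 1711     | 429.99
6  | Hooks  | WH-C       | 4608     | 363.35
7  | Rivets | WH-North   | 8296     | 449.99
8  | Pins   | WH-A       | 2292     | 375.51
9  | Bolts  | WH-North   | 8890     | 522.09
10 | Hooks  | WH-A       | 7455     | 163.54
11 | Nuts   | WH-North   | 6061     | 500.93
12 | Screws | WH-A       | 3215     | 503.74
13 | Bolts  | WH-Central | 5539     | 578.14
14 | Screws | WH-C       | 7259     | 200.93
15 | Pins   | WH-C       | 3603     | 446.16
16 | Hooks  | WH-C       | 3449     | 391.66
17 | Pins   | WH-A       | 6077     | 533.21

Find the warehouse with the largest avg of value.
SELECT warehouse, AVG(value) as val
FROM inventory
GROUP BY warehouse
ORDER BY val DESC
LIMIT 1

Result: WH-North with avg(value) = 491.00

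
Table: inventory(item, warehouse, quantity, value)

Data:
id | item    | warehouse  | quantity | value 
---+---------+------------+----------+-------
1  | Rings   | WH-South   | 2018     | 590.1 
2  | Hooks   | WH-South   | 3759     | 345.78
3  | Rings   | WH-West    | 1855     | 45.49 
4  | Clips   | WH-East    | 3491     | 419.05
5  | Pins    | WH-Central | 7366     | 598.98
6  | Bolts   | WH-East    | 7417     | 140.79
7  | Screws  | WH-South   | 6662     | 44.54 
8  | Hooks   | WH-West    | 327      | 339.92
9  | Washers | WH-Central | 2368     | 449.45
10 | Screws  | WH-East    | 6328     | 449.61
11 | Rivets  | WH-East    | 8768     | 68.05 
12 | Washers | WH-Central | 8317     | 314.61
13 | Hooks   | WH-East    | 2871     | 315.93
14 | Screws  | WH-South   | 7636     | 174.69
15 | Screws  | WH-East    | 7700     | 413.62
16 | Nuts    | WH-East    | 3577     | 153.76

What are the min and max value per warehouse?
SELECT warehouse, MIN(value), MAX(value)
FROM inventory
GROUP BY warehouse

Result:
  WH-Central: min=314.61, max=598.98
  WH-East: min=68.05, max=449.61
  WH-South: min=44.54, max=590.10
  WH-West: min=45.49, max=339.92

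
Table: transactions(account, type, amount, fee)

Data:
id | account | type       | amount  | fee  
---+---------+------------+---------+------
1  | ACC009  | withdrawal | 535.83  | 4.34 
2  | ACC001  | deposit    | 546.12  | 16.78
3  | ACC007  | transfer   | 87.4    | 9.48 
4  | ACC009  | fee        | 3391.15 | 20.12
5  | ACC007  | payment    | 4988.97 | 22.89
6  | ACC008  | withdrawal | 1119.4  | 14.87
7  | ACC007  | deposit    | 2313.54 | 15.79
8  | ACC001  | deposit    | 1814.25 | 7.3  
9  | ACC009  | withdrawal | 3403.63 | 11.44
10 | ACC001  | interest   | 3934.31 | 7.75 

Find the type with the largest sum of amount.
SELECT type, SUM(amount) as val
FROM transactions
GROUP BY type
ORDER BY val DESC
LIMIT 1

Result: withdrawal with sum(amount) = 5058.86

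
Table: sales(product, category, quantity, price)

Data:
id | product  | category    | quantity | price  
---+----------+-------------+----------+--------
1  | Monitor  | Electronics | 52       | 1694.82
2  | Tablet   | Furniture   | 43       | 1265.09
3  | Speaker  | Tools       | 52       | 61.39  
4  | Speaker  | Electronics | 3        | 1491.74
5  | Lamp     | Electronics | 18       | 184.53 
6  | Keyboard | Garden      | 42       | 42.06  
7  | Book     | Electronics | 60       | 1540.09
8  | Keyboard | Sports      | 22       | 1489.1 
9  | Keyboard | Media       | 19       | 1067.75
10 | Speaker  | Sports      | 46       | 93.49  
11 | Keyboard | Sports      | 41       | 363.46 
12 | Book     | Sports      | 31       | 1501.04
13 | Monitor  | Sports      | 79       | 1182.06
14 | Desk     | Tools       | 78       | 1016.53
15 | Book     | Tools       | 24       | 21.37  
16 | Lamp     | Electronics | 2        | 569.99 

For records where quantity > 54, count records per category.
SELECT category, COUNT(*)
FROM sales
WHERE quantity > 54
GROUP BY category

Note: WHERE filters rows before grouping.

Result:
  Electronics: 1
  Sports: 1
  Tools: 1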